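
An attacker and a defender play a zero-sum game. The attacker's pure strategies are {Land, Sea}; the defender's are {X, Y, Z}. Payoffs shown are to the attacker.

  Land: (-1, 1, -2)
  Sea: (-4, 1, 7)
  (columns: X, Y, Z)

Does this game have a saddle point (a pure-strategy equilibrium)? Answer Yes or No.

No

Row minima: Land → -2, Sea → -4; maximin = -2.
Column maxima: X → -1, Y → 1, Z → 7; minimax = -1.
-2 ≠ -1, so no pure-strategy equilibrium exists.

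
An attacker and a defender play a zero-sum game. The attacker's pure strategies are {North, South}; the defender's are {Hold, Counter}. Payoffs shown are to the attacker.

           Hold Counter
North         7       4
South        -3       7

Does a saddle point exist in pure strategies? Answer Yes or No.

Row minima: North → 4, South → -3; maximin = 4.
Column maxima: Hold → 7, Counter → 7; minimax = 7.
4 ≠ 7, so no pure-strategy equilibrium exists.

No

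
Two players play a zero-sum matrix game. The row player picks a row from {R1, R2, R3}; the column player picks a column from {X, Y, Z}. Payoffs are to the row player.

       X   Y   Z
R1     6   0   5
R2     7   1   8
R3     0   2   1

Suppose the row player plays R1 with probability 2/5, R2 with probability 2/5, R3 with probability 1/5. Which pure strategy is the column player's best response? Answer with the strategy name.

If the column player plays X, the row player's expected payoff is (2/5)·6 + (2/5)·7 + (1/5)·0 = 26/5.
If the column player plays Y, the row player's expected payoff is (2/5)·0 + (2/5)·1 + (1/5)·2 = 4/5.
If the column player plays Z, the row player's expected payoff is (2/5)·5 + (2/5)·8 + (1/5)·1 = 27/5.
The column player minimizes the row player's payoff; the smallest is 4/5, so the best response is Y.

Y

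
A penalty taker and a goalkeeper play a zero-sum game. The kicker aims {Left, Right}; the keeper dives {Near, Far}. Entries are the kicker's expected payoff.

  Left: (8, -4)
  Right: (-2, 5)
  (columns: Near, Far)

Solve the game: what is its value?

32/19

Row minima: Left → -4, Right → -2; maximin = -2.
Column maxima: Near → 8, Far → 5; minimax = 5.
-2 ≠ 5, so there is no saddle point; optimal play is mixed.
Let the kicker play Left with probability p. Expected payoff against Near: 8p + (-2)(1−p) = 10p − 2; against Far: (-4)p + 5(1−p) = −9p + 5.
Setting these equal: 10p − 2 = −9p + 5 ⇒ 19p = 7 ⇒ p = 7/19, and the value is (10)·(7/19) − 2 = 32/19.
For the keeper: with q = P(Near), equating Left's and Right's payoffs gives 12q − 4 = −7q + 5 ⇒ q = 9/19.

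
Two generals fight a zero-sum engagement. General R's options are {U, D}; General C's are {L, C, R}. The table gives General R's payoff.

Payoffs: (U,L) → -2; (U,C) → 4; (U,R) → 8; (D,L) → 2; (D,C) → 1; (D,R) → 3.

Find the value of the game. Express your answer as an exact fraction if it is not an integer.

10/7

Row minima: U → -2, D → 1; maximin = 1.
Column maxima: L → 2, C → 4, R → 8; minimax = 2.
1 ≠ 2, so there is no saddle point; optimal play is mixed.
R is strictly dominated by L (it gives General R strictly more in every row), so General C never plays it.
On the remaining 2×2 (U, D vs L, C):
Let General R play U with probability p. Expected payoff against L: (-2)p + 2(1−p) = −4p + 2; against C: 4p + 1(1−p) = 3p + 1.
Setting these equal: −4p + 2 = 3p + 1 ⇒ −7p = -1 ⇒ p = 1/7, and the value is (-4)·(1/7) + 2 = 10/7.
For General C: with q = P(L), equating U's and D's payoffs gives −6q + 4 = q + 1 ⇒ q = 3/7.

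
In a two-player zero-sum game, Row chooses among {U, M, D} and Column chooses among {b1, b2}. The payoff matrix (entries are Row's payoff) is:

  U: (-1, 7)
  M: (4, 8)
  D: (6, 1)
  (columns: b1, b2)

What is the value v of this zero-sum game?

Row minima: U → -1, M → 4, D → 1; maximin = 4.
Column maxima: b1 → 6, b2 → 8; minimax = 6.
4 ≠ 6, so there is no saddle point; optimal play is mixed.
U is strictly dominated by M, so Row never plays it.
On the remaining 2×2 (M, D vs b1, b2):
Let Row play M with probability p. Expected payoff against b1: 4p + 6(1−p) = −2p + 6; against b2: 8p + 1(1−p) = 7p + 1.
Setting these equal: −2p + 6 = 7p + 1 ⇒ −9p = -5 ⇒ p = 5/9, and the value is (-2)·(5/9) + 6 = 44/9.
For Column: with q = P(b1), equating M's and D's payoffs gives −4q + 8 = 5q + 1 ⇒ q = 7/9.

44/9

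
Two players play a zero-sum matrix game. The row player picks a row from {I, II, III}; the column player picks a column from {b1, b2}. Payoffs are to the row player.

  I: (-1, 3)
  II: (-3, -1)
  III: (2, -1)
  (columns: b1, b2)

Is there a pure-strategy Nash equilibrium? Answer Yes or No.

No

Row minima: I → -1, II → -3, III → -1; maximin = -1.
Column maxima: b1 → 2, b2 → 3; minimax = 2.
-1 ≠ 2, so no pure-strategy equilibrium exists.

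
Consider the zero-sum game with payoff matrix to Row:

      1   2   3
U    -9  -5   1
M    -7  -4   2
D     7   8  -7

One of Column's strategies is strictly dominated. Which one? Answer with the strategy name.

2

1 holds Row's payoff strictly below 2 in every row: -9 < -5, -7 < -4, 7 < 8.
So 2 is strictly dominated for Column.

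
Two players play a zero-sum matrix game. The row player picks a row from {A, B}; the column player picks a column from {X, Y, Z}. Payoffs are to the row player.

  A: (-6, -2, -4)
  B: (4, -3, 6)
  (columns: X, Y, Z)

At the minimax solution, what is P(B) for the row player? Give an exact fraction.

Row minima: A → -6, B → -3; maximin = -3.
Column maxima: X → 4, Y → -2, Z → 6; minimax = -2.
-3 ≠ -2, so there is no saddle point; optimal play is mixed.
Z is strictly dominated by X (it gives the row player strictly more in every row), so the column player never plays it.
On the remaining 2×2 (A, B vs X, Y):
Let the row player play A with probability p. Expected payoff against X: (-6)p + 4(1−p) = −10p + 4; against Y: (-2)p + (-3)(1−p) = p − 3.
Setting these equal: −10p + 4 = p − 3 ⇒ −11p = -7 ⇒ p = 7/11, and the value is (-10)·(7/11) + 4 = -26/11.
For the column player: with q = P(X), equating A's and B's payoffs gives −4q − 2 = 7q − 3 ⇒ q = 1/11.

4/11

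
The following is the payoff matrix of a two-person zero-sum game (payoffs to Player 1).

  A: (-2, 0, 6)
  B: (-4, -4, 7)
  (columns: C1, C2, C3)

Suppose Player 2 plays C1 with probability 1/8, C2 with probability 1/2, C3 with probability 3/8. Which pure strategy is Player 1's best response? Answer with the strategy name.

A

Expected payoff of A: (1/8)·(-2) + (1/2)·0 + (3/8)·6 = 2.
Expected payoff of B: (1/8)·(-4) + (1/2)·(-4) + (3/8)·7 = 1/8.
The largest is 2, so Player 1's best response is A.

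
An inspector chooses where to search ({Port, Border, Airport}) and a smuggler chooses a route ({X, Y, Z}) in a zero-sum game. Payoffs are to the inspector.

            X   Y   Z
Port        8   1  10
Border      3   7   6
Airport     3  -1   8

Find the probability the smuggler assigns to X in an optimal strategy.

6/11

Row minima: Port → 1, Border → 3, Airport → -1; maximin = 3.
Column maxima: X → 8, Y → 7, Z → 10; minimax = 7.
3 ≠ 7, so there is no saddle point; optimal play is mixed.
Airport is strictly dominated by Port, so the inspector never plays it.
Z is strictly dominated by X (it gives the inspector strictly more in every row), so the smuggler never plays it.
On the remaining 2×2 (Port, Border vs X, Y):
Let the inspector play Port with probability p. Expected payoff against X: 8p + 3(1−p) = 5p + 3; against Y: 1p + 7(1−p) = −6p + 7.
Setting these equal: 5p + 3 = −6p + 7 ⇒ 11p = 4 ⇒ p = 4/11, and the value is (5)·(4/11) + 3 = 53/11.
For the smuggler: with q = P(X), equating Port's and Border's payoffs gives 7q + 1 = −4q + 7 ⇒ q = 6/11.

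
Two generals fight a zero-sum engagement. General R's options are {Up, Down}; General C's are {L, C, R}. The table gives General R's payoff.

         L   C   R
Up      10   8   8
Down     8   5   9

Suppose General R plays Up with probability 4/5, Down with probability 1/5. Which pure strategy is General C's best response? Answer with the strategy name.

If General C plays L, General R's expected payoff is (4/5)·10 + (1/5)·8 = 48/5.
If General C plays C, General R's expected payoff is (4/5)·8 + (1/5)·5 = 37/5.
If General C plays R, General R's expected payoff is (4/5)·8 + (1/5)·9 = 41/5.
General C minimizes General R's payoff; the smallest is 37/5, so the best response is C.

C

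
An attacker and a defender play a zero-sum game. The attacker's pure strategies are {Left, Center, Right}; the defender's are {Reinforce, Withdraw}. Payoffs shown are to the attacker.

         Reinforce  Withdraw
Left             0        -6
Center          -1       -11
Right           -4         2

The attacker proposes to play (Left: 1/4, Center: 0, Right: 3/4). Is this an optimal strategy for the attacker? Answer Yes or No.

No

Against Reinforce this mix gives (1/4)·0 + (3/4)·(-4) = -3.
Against Withdraw this mix gives (1/4)·(-6) + (3/4)·2 = 0.
The defender will play Reinforce, holding the attacker to -3. Shifting weight toward the row that does better against Reinforce would raise this floor (the equalizing mix achieves -2 against both Reinforce and Withdraw), so the proposed strategy is not optimal.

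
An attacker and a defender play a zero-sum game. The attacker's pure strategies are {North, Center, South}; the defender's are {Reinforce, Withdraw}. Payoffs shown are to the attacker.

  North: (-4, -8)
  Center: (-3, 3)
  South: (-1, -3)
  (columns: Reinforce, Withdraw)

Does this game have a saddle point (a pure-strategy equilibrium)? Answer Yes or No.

No

Row minima: North → -8, Center → -3, South → -3; maximin = -3.
Column maxima: Reinforce → -1, Withdraw → 3; minimax = -1.
-3 ≠ -1, so no pure-strategy equilibrium exists.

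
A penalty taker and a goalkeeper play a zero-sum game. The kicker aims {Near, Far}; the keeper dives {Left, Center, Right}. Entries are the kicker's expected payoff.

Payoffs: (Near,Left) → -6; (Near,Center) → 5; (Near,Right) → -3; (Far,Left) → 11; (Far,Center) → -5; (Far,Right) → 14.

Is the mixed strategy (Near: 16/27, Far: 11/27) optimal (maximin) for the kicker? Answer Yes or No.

Yes

Against Left this mix gives (16/27)·(-6) + (11/27)·11 = 25/27.
Against Center this mix gives (16/27)·5 + (11/27)·(-5) = 25/27.
Against Right this mix gives (16/27)·(-3) + (11/27)·14 = 106/27.
All of the keeper's active replies (Left, Center) yield 25/27, and no column does worse for the kicker. The mix makes the keeper indifferent and guarantees 25/27, so it is optimal.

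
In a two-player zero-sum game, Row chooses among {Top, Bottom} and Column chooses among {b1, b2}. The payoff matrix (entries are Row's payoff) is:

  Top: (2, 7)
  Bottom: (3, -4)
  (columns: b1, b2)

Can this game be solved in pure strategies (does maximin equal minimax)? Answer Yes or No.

Row minima: Top → 2, Bottom → -4; maximin = 2.
Column maxima: b1 → 3, b2 → 7; minimax = 3.
2 ≠ 3, so no pure-strategy equilibrium exists.

No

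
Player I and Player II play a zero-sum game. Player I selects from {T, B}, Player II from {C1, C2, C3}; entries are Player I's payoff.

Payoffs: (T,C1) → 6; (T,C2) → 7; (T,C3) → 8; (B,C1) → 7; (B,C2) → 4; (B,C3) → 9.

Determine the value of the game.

25/4

Row minima: T → 6, B → 4; maximin = 6.
Column maxima: C1 → 7, C2 → 7, C3 → 9; minimax = 7.
6 ≠ 7, so there is no saddle point; optimal play is mixed.
C3 is strictly dominated by C1 (it gives Player I strictly more in every row), so Player II never plays it.
On the remaining 2×2 (T, B vs C1, C2):
Let Player I play T with probability p. Expected payoff against C1: 6p + 7(1−p) = −p + 7; against C2: 7p + 4(1−p) = 3p + 4.
Setting these equal: −p + 7 = 3p + 4 ⇒ −4p = -3 ⇒ p = 3/4, and the value is (-1)·(3/4) + 7 = 25/4.
For Player II: with q = P(C1), equating T's and B's payoffs gives −q + 7 = 3q + 4 ⇒ q = 3/4.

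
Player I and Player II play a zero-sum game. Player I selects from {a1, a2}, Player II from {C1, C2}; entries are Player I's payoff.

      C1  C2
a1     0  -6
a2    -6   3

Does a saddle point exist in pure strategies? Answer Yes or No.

Row minima: a1 → -6, a2 → -6; maximin = -6.
Column maxima: C1 → 0, C2 → 3; minimax = 0.
-6 ≠ 0, so no pure-strategy equilibrium exists.

No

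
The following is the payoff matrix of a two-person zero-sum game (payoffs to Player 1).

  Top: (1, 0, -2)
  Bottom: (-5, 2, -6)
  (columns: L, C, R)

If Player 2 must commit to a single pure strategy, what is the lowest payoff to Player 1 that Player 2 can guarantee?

-2

Column maxima: L → 1, C → 2, R → -2.
The smallest of these is -2.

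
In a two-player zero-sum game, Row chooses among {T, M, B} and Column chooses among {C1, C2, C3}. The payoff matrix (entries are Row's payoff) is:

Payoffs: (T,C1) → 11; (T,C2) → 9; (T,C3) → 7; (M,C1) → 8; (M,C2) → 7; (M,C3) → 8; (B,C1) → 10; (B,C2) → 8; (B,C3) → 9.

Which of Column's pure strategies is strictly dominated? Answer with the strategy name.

C1

C2 holds Row's payoff strictly below C1 in every row: 9 < 11, 7 < 8, 8 < 10.
So C1 is strictly dominated for Column.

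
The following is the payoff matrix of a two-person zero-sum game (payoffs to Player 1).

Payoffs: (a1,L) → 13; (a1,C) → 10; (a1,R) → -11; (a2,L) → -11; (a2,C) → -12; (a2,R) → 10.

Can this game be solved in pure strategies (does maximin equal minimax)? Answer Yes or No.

No

Row minima: a1 → -11, a2 → -12; maximin = -11.
Column maxima: L → 13, C → 10, R → 10; minimax = 10.
-11 ≠ 10, so no pure-strategy equilibrium exists.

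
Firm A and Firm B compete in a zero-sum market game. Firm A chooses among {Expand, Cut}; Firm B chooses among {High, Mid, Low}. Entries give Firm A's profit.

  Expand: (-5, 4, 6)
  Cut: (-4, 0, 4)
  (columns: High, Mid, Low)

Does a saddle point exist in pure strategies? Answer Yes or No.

Yes

Row minima: Expand → -5, Cut → -4; maximin = -4.
Column maxima: High → -4, Mid → 4, Low → 6; minimax = -4.
maximin = minimax = -4, so a saddle point exists.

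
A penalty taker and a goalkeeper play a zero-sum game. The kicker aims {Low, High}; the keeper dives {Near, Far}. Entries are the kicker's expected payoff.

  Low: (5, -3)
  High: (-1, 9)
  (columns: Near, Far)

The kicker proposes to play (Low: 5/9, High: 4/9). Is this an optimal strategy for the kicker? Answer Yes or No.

Yes

Against Near this mix gives (5/9)·5 + (4/9)·(-1) = 7/3.
Against Far this mix gives (5/9)·(-3) + (4/9)·9 = 7/3.
All of the keeper's active replies (Near, Far) yield 7/3, and no column does worse for the kicker. The mix makes the keeper indifferent and guarantees 7/3, so it is optimal.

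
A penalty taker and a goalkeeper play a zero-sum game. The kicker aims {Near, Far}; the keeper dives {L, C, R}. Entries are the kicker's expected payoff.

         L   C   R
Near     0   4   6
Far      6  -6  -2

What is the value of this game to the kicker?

Row minima: Near → 0, Far → -6; maximin = 0.
Column maxima: L → 6, C → 4, R → 6; minimax = 4.
0 ≠ 4, so there is no saddle point; optimal play is mixed.
R is strictly dominated by C (it gives the kicker strictly more in every row), so the keeper never plays it.
On the remaining 2×2 (Near, Far vs L, C):
Let the kicker play Near with probability p. Expected payoff against L: 0p + 6(1−p) = −6p + 6; against C: 4p + (-6)(1−p) = 10p − 6.
Setting these equal: −6p + 6 = 10p − 6 ⇒ −16p = -12 ⇒ p = 3/4, and the value is (-6)·(3/4) + 6 = 3/2.
For the keeper: with q = P(L), equating Near's and Far's payoffs gives −4q + 4 = 12q − 6 ⇒ q = 5/8.

3/2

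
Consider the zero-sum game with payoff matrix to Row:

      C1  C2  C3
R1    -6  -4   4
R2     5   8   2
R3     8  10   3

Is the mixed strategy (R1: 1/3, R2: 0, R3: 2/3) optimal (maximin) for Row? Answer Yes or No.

Against C1 this mix gives (1/3)·(-6) + (2/3)·8 = 10/3.
Against C2 this mix gives (1/3)·(-4) + (2/3)·10 = 16/3.
Against C3 this mix gives (1/3)·4 + (2/3)·3 = 10/3.
All of Column's active replies (C1, C3) yield 10/3, and no column does worse for Row. The mix makes Column indifferent and guarantees 10/3, so it is optimal.

Yes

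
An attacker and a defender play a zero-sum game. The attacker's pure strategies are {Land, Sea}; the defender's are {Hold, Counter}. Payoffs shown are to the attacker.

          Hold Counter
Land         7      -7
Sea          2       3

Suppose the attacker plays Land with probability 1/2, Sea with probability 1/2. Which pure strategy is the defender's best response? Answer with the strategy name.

Counter

If the defender plays Hold, the attacker's expected payoff is (1/2)·7 + (1/2)·2 = 9/2.
If the defender plays Counter, the attacker's expected payoff is (1/2)·(-7) + (1/2)·3 = -2.
The defender minimizes the attacker's payoff; the smallest is -2, so the best response is Counter.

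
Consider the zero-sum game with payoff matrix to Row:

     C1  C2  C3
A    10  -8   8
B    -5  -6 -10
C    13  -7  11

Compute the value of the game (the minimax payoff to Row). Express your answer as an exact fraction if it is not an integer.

Row minima: A → -8, B → -10, C → -7; maximin = -7.
Column maxima: C1 → 13, C2 → -6, C3 → 11; minimax = -6.
-7 ≠ -6, so there is no saddle point; optimal play is mixed.
A is strictly dominated by C, so Row never plays it.
C1 is strictly dominated by C2 (it gives Row strictly more in every row), so Column never plays it.
On the remaining 2×2 (B, C vs C2, C3):
Let Row play B with probability p. Expected payoff against C2: (-6)p + (-7)(1−p) = p − 7; against C3: (-10)p + 11(1−p) = −21p + 11.
Setting these equal: p − 7 = −21p + 11 ⇒ 22p = 18 ⇒ p = 9/11, and the value is (1)·(9/11) − 7 = -68/11.
For Column: with q = P(C2), equating B's and C's payoffs gives 4q − 10 = −18q + 11 ⇒ q = 21/22.

-68/11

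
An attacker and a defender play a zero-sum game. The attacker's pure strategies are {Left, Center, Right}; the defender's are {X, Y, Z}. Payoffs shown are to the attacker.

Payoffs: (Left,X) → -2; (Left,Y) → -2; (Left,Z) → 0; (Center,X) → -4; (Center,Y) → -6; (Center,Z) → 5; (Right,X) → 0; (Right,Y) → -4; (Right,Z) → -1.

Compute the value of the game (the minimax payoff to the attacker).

Row minima: Left → -2, Center → -6, Right → -4; maximin = -2.
Column maxima: X → 0, Y → -2, Z → 5; minimax = -2.
Since maximin = minimax = -2, there is a saddle point and the value is -2.

-2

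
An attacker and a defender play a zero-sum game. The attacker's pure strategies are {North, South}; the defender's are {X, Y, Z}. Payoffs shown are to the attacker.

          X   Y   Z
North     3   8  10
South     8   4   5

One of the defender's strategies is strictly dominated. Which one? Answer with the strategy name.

Z

Y holds the attacker's payoff strictly below Z in every row: 8 < 10, 4 < 5.
So Z is strictly dominated for the defender.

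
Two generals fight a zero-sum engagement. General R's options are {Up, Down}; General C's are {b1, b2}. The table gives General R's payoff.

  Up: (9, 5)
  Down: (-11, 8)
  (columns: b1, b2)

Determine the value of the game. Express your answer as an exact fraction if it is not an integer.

Row minima: Up → 5, Down → -11; maximin = 5.
Column maxima: b1 → 9, b2 → 8; minimax = 8.
5 ≠ 8, so there is no saddle point; optimal play is mixed.
Let General R play Up with probability p. Expected payoff against b1: 9p + (-11)(1−p) = 20p − 11; against b2: 5p + 8(1−p) = −3p + 8.
Setting these equal: 20p − 11 = −3p + 8 ⇒ 23p = 19 ⇒ p = 19/23, and the value is (20)·(19/23) − 11 = 127/23.
For General C: with q = P(b1), equating Up's and Down's payoffs gives 4q + 5 = −19q + 8 ⇒ q = 3/23.

127/23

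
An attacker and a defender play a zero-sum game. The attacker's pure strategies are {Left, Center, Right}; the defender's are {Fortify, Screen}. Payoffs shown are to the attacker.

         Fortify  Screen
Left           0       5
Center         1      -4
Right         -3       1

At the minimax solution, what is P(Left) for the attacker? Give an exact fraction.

Row minima: Left → 0, Center → -4, Right → -3; maximin = 0.
Column maxima: Fortify → 1, Screen → 5; minimax = 1.
0 ≠ 1, so there is no saddle point; optimal play is mixed.
Right is strictly dominated by Left, so the attacker never plays it.
On the remaining 2×2 (Left, Center vs Fortify, Screen):
Let the attacker play Left with probability p. Expected payoff against Fortify: 0p + 1(1−p) = −p + 1; against Screen: 5p + (-4)(1−p) = 9p − 4.
Setting these equal: −p + 1 = 9p − 4 ⇒ −10p = -5 ⇒ p = 1/2, and the value is (-1)·(1/2) + 1 = 1/2.
For the defender: with q = P(Fortify), equating Left's and Center's payoffs gives −5q + 5 = 5q − 4 ⇒ q = 9/10.

1/2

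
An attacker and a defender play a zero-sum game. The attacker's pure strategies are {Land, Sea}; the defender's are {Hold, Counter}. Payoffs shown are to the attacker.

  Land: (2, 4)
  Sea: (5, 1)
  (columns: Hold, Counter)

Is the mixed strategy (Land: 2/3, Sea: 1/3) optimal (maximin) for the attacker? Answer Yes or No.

Yes

Against Hold this mix gives (2/3)·2 + (1/3)·5 = 3.
Against Counter this mix gives (2/3)·4 + (1/3)·1 = 3.
All of the defender's active replies (Hold, Counter) yield 3, and no column does worse for the attacker. The mix makes the defender indifferent and guarantees 3, so it is optimal.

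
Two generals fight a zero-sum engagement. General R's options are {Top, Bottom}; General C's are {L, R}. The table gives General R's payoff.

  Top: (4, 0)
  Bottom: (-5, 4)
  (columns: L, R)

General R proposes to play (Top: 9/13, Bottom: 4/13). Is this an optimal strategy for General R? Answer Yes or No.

Yes

Against L this mix gives (9/13)·4 + (4/13)·(-5) = 16/13.
Against R this mix gives (9/13)·0 + (4/13)·4 = 16/13.
All of General C's active replies (L, R) yield 16/13, and no column does worse for General R. The mix makes General C indifferent and guarantees 16/13, so it is optimal.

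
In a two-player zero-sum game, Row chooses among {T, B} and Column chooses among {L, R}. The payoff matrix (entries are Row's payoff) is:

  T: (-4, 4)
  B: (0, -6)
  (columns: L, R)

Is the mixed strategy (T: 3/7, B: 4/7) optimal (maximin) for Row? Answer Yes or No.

Against L this mix gives (3/7)·(-4) + (4/7)·0 = -12/7.
Against R this mix gives (3/7)·4 + (4/7)·(-6) = -12/7.
All of Column's active replies (L, R) yield -12/7, and no column does worse for Row. The mix makes Column indifferent and guarantees -12/7, so it is optimal.

Yes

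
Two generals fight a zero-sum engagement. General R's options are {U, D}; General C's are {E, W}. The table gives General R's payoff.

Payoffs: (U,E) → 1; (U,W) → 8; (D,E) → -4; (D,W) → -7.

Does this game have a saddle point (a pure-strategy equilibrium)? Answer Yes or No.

Row minima: U → 1, D → -7; maximin = 1.
Column maxima: E → 1, W → 8; minimax = 1.
maximin = minimax = 1, so a saddle point exists.

Yes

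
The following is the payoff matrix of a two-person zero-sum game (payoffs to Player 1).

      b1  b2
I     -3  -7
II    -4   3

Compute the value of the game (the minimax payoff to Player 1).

Row minima: I → -7, II → -4; maximin = -4.
Column maxima: b1 → -3, b2 → 3; minimax = -3.
-4 ≠ -3, so there is no saddle point; optimal play is mixed.
Let Player 1 play I with probability p. Expected payoff against b1: (-3)p + (-4)(1−p) = p − 4; against b2: (-7)p + 3(1−p) = −10p + 3.
Setting these equal: p − 4 = −10p + 3 ⇒ 11p = 7 ⇒ p = 7/11, and the value is (1)·(7/11) − 4 = -37/11.
For Player 2: with q = P(b1), equating I's and II's payoffs gives 4q − 7 = −7q + 3 ⇒ q = 10/11.

-37/11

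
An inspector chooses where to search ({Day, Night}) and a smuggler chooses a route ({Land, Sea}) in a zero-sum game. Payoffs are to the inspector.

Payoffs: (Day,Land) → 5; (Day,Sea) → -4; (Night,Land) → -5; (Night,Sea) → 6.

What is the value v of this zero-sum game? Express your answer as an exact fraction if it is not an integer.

Row minima: Day → -4, Night → -5; maximin = -4.
Column maxima: Land → 5, Sea → 6; minimax = 5.
-4 ≠ 5, so there is no saddle point; optimal play is mixed.
Let the inspector play Day with probability p. Expected payoff against Land: 5p + (-5)(1−p) = 10p − 5; against Sea: (-4)p + 6(1−p) = −10p + 6.
Setting these equal: 10p − 5 = −10p + 6 ⇒ 20p = 11 ⇒ p = 11/20, and the value is (10)·(11/20) − 5 = 1/2.
For the smuggler: with q = P(Land), equating Day's and Night's payoffs gives 9q − 4 = −11q + 6 ⇒ q = 1/2.

1/2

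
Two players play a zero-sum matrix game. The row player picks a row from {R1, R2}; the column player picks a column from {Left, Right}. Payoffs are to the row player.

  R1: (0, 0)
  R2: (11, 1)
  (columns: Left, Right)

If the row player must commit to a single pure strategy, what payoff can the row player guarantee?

Row minima: R1 → 0, R2 → 1.
The best of these is 1.

1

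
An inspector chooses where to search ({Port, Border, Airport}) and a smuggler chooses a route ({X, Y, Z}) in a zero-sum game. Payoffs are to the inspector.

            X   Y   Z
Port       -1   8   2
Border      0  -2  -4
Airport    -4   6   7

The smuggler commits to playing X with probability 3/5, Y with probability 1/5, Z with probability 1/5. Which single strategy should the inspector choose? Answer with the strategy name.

Port

Expected payoff of Port: (3/5)·(-1) + (1/5)·8 + (1/5)·2 = 7/5.
Expected payoff of Border: (3/5)·0 + (1/5)·(-2) + (1/5)·(-4) = -6/5.
Expected payoff of Airport: (3/5)·(-4) + (1/5)·6 + (1/5)·7 = 1/5.
The largest is 7/5, so the inspector's best response is Port.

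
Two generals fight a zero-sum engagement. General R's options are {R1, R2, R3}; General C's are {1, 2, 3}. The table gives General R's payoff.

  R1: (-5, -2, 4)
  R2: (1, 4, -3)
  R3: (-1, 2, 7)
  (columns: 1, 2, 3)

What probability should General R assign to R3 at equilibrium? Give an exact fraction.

Row minima: R1 → -5, R2 → -3, R3 → -1; maximin = -1.
Column maxima: 1 → 1, 2 → 4, 3 → 7; minimax = 1.
-1 ≠ 1, so there is no saddle point; optimal play is mixed.
R1 is strictly dominated by R3, so General R never plays it.
2 is strictly dominated by 1 (it gives General R strictly more in every row), so General C never plays it.
On the remaining 2×2 (R2, R3 vs 1, 3):
Let General R play R2 with probability p. Expected payoff against 1: 1p + (-1)(1−p) = 2p − 1; against 3: (-3)p + 7(1−p) = −10p + 7.
Setting these equal: 2p − 1 = −10p + 7 ⇒ 12p = 8 ⇒ p = 2/3, and the value is (2)·(2/3) − 1 = 1/3.
For General C: with q = P(1), equating R2's and R3's payoffs gives 4q − 3 = −8q + 7 ⇒ q = 5/6.

1/3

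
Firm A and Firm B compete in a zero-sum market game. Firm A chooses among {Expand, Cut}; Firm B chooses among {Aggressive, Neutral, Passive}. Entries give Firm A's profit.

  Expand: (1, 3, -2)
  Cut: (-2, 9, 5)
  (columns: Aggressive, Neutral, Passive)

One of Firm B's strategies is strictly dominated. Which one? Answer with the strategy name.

Neutral

Aggressive holds Firm A's payoff strictly below Neutral in every row: 1 < 3, -2 < 9.
So Neutral is strictly dominated for Firm B.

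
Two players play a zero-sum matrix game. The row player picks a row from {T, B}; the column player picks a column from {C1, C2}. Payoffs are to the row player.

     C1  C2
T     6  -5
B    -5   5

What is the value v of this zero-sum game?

Row minima: T → -5, B → -5; maximin = -5.
Column maxima: C1 → 6, C2 → 5; minimax = 5.
-5 ≠ 5, so there is no saddle point; optimal play is mixed.
Let the row player play T with probability p. Expected payoff against C1: 6p + (-5)(1−p) = 11p − 5; against C2: (-5)p + 5(1−p) = −10p + 5.
Setting these equal: 11p − 5 = −10p + 5 ⇒ 21p = 10 ⇒ p = 10/21, and the value is (11)·(10/21) − 5 = 5/21.
For the column player: with q = P(C1), equating T's and B's payoffs gives 11q − 5 = −10q + 5 ⇒ q = 10/21.

5/21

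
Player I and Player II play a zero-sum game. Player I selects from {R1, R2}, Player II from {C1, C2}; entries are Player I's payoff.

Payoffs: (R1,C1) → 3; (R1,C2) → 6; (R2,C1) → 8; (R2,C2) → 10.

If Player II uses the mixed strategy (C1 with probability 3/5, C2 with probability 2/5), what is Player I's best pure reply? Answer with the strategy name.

R2

Expected payoff of R1: (3/5)·3 + (2/5)·6 = 21/5.
Expected payoff of R2: (3/5)·8 + (2/5)·10 = 44/5.
The largest is 44/5, so Player I's best response is R2.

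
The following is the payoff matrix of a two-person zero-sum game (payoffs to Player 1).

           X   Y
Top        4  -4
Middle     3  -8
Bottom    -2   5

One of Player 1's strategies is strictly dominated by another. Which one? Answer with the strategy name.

Middle

Top gives a strictly higher payoff than Middle against every column: 4 > 3, -4 > -8.
So Middle is strictly dominated and Player 1 never plays it.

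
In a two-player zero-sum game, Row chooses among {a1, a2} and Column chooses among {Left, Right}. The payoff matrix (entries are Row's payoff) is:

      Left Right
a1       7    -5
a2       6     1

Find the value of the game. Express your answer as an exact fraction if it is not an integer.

Row minima: a1 → -5, a2 → 1; maximin = 1.
Column maxima: Left → 7, Right → 1; minimax = 1.
Since maximin = minimax = 1, there is a saddle point and the value is 1.

1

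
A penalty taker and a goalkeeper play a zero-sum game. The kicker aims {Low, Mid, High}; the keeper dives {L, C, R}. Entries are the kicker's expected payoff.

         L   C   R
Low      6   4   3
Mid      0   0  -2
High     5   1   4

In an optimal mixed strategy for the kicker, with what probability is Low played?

Row minima: Low → 3, Mid → -2, High → 1; maximin = 3.
Column maxima: L → 6, C → 4, R → 4; minimax = 4.
3 ≠ 4, so there is no saddle point; optimal play is mixed.
Mid is strictly dominated by Low, so the kicker never plays it.
With Mid eliminated, L is strictly dominated by C (it gives the kicker strictly more in every remaining row), so the keeper never plays it.
On the remaining 2×2 (Low, High vs C, R):
Let the kicker play Low with probability p. Expected payoff against C: 4p + 1(1−p) = 3p + 1; against R: 3p + 4(1−p) = −p + 4.
Setting these equal: 3p + 1 = −p + 4 ⇒ 4p = 3 ⇒ p = 3/4, and the value is (3)·(3/4) + 1 = 13/4.
For the keeper: with q = P(C), equating Low's and High's payoffs gives q + 3 = −3q + 4 ⇒ q = 1/4.

3/4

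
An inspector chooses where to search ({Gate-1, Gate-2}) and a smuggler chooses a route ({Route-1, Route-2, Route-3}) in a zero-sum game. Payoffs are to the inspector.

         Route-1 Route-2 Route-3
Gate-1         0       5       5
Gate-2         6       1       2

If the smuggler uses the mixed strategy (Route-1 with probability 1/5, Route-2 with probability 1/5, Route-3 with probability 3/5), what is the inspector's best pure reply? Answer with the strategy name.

Gate-1

Expected payoff of Gate-1: (1/5)·0 + (1/5)·5 + (3/5)·5 = 4.
Expected payoff of Gate-2: (1/5)·6 + (1/5)·1 + (3/5)·2 = 13/5.
The largest is 4, so the inspector's best response is Gate-1.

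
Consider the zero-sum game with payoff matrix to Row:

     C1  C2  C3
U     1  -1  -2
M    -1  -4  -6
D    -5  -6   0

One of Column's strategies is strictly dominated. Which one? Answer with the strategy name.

C1

C2 holds Row's payoff strictly below C1 in every row: -1 < 1, -4 < -1, -6 < -5.
So C1 is strictly dominated for Column.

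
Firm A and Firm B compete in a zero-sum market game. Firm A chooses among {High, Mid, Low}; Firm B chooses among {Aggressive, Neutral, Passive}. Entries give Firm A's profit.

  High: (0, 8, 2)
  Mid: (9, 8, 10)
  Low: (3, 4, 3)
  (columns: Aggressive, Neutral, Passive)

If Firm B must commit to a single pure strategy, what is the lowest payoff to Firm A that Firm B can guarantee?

8

Column maxima: Aggressive → 9, Neutral → 8, Passive → 10.
The smallest of these is 8.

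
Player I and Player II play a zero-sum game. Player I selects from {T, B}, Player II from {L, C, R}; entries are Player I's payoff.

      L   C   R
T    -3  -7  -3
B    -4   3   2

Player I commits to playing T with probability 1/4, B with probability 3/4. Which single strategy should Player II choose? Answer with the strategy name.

L

If Player II plays L, Player I's expected payoff is (1/4)·(-3) + (3/4)·(-4) = -15/4.
If Player II plays C, Player I's expected payoff is (1/4)·(-7) + (3/4)·3 = 1/2.
If Player II plays R, Player I's expected payoff is (1/4)·(-3) + (3/4)·2 = 3/4.
Player II minimizes Player I's payoff; the smallest is -15/4, so the best response is L.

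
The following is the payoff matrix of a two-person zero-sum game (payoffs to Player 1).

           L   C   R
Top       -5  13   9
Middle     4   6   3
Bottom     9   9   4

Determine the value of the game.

Row minima: Top → -5, Middle → 3, Bottom → 4; maximin = 4.
Column maxima: L → 9, C → 13, R → 9; minimax = 9.
4 ≠ 9, so there is no saddle point; optimal play is mixed.
Middle is strictly dominated by Bottom, so Player 1 never plays it.
C is strictly dominated by R (it gives Player 1 strictly more in every row), so Player 2 never plays it.
On the remaining 2×2 (Top, Bottom vs L, R):
Let Player 1 play Top with probability p. Expected payoff against L: (-5)p + 9(1−p) = −14p + 9; against R: 9p + 4(1−p) = 5p + 4.
Setting these equal: −14p + 9 = 5p + 4 ⇒ −19p = -5 ⇒ p = 5/19, and the value is (-14)·(5/19) + 9 = 101/19.
For Player 2: with q = P(L), equating Top's and Bottom's payoffs gives −14q + 9 = 5q + 4 ⇒ q = 5/19.

101/19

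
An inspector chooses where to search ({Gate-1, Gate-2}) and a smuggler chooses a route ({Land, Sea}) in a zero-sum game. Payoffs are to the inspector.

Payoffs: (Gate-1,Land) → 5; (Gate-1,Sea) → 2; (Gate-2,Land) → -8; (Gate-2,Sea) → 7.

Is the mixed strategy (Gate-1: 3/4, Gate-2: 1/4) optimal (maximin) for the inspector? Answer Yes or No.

No

Against Land this mix gives (3/4)·5 + (1/4)·(-8) = 7/4.
Against Sea this mix gives (3/4)·2 + (1/4)·7 = 13/4.
The smuggler will play Land, holding the inspector to 7/4. Shifting weight toward the row that does better against Land would raise this floor (the equalizing mix achieves 17/6 against both Land and Sea), so the proposed strategy is not optimal.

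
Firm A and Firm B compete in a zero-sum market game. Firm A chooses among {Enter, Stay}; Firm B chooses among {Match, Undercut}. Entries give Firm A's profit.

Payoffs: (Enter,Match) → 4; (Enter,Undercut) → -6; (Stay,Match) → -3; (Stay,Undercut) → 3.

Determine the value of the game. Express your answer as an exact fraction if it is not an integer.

Row minima: Enter → -6, Stay → -3; maximin = -3.
Column maxima: Match → 4, Undercut → 3; minimax = 3.
-3 ≠ 3, so there is no saddle point; optimal play is mixed.
Let Firm A play Enter with probability p. Expected payoff against Match: 4p + (-3)(1−p) = 7p − 3; against Undercut: (-6)p + 3(1−p) = −9p + 3.
Setting these equal: 7p − 3 = −9p + 3 ⇒ 16p = 6 ⇒ p = 3/8, and the value is (7)·(3/8) − 3 = -3/8.
For Firm B: with q = P(Match), equating Enter's and Stay's payoffs gives 10q − 6 = −6q + 3 ⇒ q = 9/16.

-3/8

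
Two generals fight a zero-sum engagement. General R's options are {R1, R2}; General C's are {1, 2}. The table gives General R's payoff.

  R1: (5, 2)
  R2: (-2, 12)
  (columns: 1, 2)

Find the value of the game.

Row minima: R1 → 2, R2 → -2; maximin = 2.
Column maxima: 1 → 5, 2 → 12; minimax = 5.
2 ≠ 5, so there is no saddle point; optimal play is mixed.
Let General R play R1 with probability p. Expected payoff against 1: 5p + (-2)(1−p) = 7p − 2; against 2: 2p + 12(1−p) = −10p + 12.
Setting these equal: 7p − 2 = −10p + 12 ⇒ 17p = 14 ⇒ p = 14/17, and the value is (7)·(14/17) − 2 = 64/17.
For General C: with q = P(1), equating R1's and R2's payoffs gives 3q + 2 = −14q + 12 ⇒ q = 10/17.

64/17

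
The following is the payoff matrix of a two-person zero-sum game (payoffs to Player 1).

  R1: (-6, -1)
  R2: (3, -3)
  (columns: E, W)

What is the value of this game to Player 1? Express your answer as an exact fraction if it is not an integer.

-21/11

Row minima: R1 → -6, R2 → -3; maximin = -3.
Column maxima: E → 3, W → -1; minimax = -1.
-3 ≠ -1, so there is no saddle point; optimal play is mixed.
Let Player 1 play R1 with probability p. Expected payoff against E: (-6)p + 3(1−p) = −9p + 3; against W: (-1)p + (-3)(1−p) = 2p − 3.
Setting these equal: −9p + 3 = 2p − 3 ⇒ −11p = -6 ⇒ p = 6/11, and the value is (-9)·(6/11) + 3 = -21/11.
For Player 2: with q = P(E), equating R1's and R2's payoffs gives −5q − 1 = 6q − 3 ⇒ q = 2/11.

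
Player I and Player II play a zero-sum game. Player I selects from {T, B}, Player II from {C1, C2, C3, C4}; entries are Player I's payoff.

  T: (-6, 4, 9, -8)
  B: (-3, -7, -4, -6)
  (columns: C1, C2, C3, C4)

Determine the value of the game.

Row minima: T → -8, B → -7; maximin = -7.
Column maxima: C1 → -3, C2 → 4, C3 → 9, C4 → -6; minimax = -6.
-7 ≠ -6, so there is no saddle point; optimal play is mixed.
C1 is strictly dominated by C4 (it gives Player I strictly more in every row), so Player II never plays it.
C3 is strictly dominated by C2 (it gives Player I strictly more in every row), so Player II never plays it.
On the remaining 2×2 (T, B vs C2, C4):
Let Player I play T with probability p. Expected payoff against C2: 4p + (-7)(1−p) = 11p − 7; against C4: (-8)p + (-6)(1−p) = −2p − 6.
Setting these equal: 11p − 7 = −2p − 6 ⇒ 13p = 1 ⇒ p = 1/13, and the value is (11)·(1/13) − 7 = -80/13.
For Player II: with q = P(C2), equating T's and B's payoffs gives 12q − 8 = −q − 6 ⇒ q = 2/13.

-80/13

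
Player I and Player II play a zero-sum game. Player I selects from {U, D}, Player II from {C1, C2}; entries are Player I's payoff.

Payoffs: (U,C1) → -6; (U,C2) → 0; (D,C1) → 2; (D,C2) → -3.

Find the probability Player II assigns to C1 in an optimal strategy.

Row minima: U → -6, D → -3; maximin = -3.
Column maxima: C1 → 2, C2 → 0; minimax = 0.
-3 ≠ 0, so there is no saddle point; optimal play is mixed.
Let Player I play U with probability p. Expected payoff against C1: (-6)p + 2(1−p) = −8p + 2; against C2: 0p + (-3)(1−p) = 3p − 3.
Setting these equal: −8p + 2 = 3p − 3 ⇒ −11p = -5 ⇒ p = 5/11, and the value is (-8)·(5/11) + 2 = -18/11.
For Player II: with q = P(C1), equating U's and D's payoffs gives −6q = 5q − 3 ⇒ q = 3/11.

3/11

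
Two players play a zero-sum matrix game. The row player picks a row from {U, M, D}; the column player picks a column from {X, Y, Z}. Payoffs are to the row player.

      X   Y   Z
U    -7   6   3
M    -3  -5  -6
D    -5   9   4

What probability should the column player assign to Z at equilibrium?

1/6

Row minima: U → -7, M → -6, D → -5; maximin = -5.
Column maxima: X → -3, Y → 9, Z → 4; minimax = -3.
-5 ≠ -3, so there is no saddle point; optimal play is mixed.
U is strictly dominated by D, so the row player never plays it.
Y is strictly dominated by Z (it gives the row player strictly more in every row), so the column player never plays it.
On the remaining 2×2 (M, D vs X, Z):
Let the row player play M with probability p. Expected payoff against X: (-3)p + (-5)(1−p) = 2p − 5; against Z: (-6)p + 4(1−p) = −10p + 4.
Setting these equal: 2p − 5 = −10p + 4 ⇒ 12p = 9 ⇒ p = 3/4, and the value is (2)·(3/4) − 5 = -7/2.
For the column player: with q = P(X), equating M's and D's payoffs gives 3q − 6 = −9q + 4 ⇒ q = 5/6.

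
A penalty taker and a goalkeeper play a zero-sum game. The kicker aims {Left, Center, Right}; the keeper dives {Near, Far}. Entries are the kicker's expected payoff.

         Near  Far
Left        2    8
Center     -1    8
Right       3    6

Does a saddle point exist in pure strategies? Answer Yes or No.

Yes

Row minima: Left → 2, Center → -1, Right → 3; maximin = 3.
Column maxima: Near → 3, Far → 8; minimax = 3.
maximin = minimax = 3, so a saddle point exists.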